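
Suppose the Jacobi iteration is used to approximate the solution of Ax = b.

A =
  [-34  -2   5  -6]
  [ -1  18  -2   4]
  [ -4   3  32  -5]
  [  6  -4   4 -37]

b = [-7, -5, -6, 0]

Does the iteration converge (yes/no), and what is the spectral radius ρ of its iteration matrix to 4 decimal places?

yes, ρ = 0.1894

Write A = D+L+U with D = diag(-34, 18, 32, -37).
Jacobi T = -D⁻¹(L+U): T[0,1] = -(-2)/(-34) = -0.0588; T[0,0] = 0.
  T[0,:] = [+0.0000, -0.0588, +0.1471, -0.1765]
  T[1,:] = [+0.0556, +0.0000, +0.1111, -0.2222]
  T[2,:] = [+0.1250, -0.0938, +0.0000, +0.1562]
  T[3,:] = [+0.1622, -0.1081, +0.1081, +0.0000]
eigenvalue magnitudes: 0.1894, 0.1267, 0.1267, 0.0163.
spectral radius ρ = 0.1894; 0.1894 < 1 ⇒ converges.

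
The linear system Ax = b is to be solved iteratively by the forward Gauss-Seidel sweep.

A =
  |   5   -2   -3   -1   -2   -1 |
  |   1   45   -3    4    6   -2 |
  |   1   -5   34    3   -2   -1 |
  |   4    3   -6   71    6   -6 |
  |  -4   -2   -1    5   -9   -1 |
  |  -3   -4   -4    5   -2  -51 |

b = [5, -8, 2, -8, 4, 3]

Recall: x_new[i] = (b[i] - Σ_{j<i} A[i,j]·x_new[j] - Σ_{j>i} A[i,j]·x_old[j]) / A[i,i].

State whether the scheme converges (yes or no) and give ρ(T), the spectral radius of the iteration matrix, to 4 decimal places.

Write A = D+L+U with D = diag(5, 45, 34, 71, -9, -51).
T_GS = -(D+L)⁻¹U: row 0 first, T[0,4] = -(-2)/(5) = +0.4000; later rows by forward substitution.
  T[0,:] = [+0.0000, +0.4000, +0.6000, +0.2000, +0.4000, +0.2000]
  T[1,:] = [+0.0000, -0.0089, +0.0533, -0.0933, -0.1422, +0.0400]
  T[2,:] = [+0.0000, -0.0131, -0.0098, -0.1078, +0.0261, +0.0294]
  T[3,:] = [+0.0000, -0.0233, -0.0369, -0.0164, -0.0988, +0.0740]
  T[4,:] = [+0.0000, -0.1873, -0.2979, -0.0653, -0.2040, -0.1710]
  T[5,:] = [+0.0000, -0.0167, -0.0306, +0.0050, -0.0161, -0.0032]
|roots of det(T-λI)|: 0.3434, 0.1043, 0.1043, 0.0196, 0.0177, 0.0000.
ρ(T) = max|λ| = 0.3434; 0.3434 < 1, so it converges for any x₀.

yes, ρ = 0.3434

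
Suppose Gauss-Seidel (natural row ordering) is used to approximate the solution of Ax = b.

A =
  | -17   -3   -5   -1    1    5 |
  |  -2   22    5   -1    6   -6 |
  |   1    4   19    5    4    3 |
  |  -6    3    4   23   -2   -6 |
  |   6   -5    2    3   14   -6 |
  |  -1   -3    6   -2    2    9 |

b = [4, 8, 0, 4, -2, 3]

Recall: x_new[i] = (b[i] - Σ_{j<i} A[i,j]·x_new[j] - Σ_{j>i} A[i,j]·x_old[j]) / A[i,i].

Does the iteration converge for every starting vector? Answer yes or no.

Write A = D+L+U with D = diag(-17, 22, 19, 23, 14, 9).
T_GS = -(D+L)⁻¹U: row 0 first, T[0,3] = -(-1)/(-17) = -0.0588; later rows by forward substitution.
  T[0,:] = [+0.0000, -0.1765, -0.2941, -0.0588, +0.0588, +0.2941]
  T[1,:] = [+0.0000, -0.0160, -0.2540, +0.0401, -0.2674, +0.2995]
  T[2,:] = [+0.0000, +0.0127, +0.0690, -0.2685, -0.1573, -0.2364]
  T[3,:] = [+0.0000, -0.0461, -0.0556, +0.0261, +0.1645, +0.3397]
  T[4,:] = [+0.0000, +0.0780, +0.0374, +0.0723, -0.1335, +0.3705]
  T[5,:] = [+0.0000, -0.0610, -0.1840, +0.1756, +0.0885, +0.2833]
|λ(T)| sorted: 0.6129, 0.2542, 0.2542, 0.1414, 0.0078, 0.0000.
spectral radius ρ = 0.6129; 0.6129 < 1: convergent.

yes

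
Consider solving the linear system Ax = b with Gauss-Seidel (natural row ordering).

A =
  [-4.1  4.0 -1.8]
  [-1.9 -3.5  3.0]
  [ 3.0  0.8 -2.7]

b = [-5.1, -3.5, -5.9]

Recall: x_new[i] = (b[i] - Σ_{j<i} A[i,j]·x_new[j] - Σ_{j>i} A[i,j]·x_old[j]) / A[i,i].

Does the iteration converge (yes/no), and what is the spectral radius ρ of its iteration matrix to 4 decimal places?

A = D + L + U where D = diag(-4.1, -3.5, -2.7).
GS T = -(D+L)⁻¹U: row 0 first, T[0,2] = -(-1.8)/(-4.1) = -0.4390; later rows by forward substitution.
  T[0,:] = [+0.0000, +0.9756, -0.4390]
  T[1,:] = [+0.0000, -0.5296, +1.0955]
  T[2,:] = [+0.0000, +0.9271, -0.1632]
eigenvalue magnitudes: 1.3707, 0.6779, 0.0000.
ρ(T) = max|λ| = 1.3707; 1.3707 > 1 ⇒ diverges.

no, ρ = 1.3707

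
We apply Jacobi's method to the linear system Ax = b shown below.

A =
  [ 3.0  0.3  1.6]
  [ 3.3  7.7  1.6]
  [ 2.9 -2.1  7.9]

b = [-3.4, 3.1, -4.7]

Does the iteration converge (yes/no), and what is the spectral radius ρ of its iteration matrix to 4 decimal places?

Diagonal D = diag(3, 7.7, 7.9); L, U strict lower/upper.
T_J = -D⁻¹(L+U): T[1,0] = -(3.3)/(7.7) = -0.4286; T[1,1] = 0.
  T[0,:] = [+0.0000 -0.1000 -0.5333]
  T[1,:] = [-0.4286 +0.0000 -0.2078]
  T[2,:] = [-0.3671 +0.2658 +0.0000]
moduli |λ_i(T)| = 0.5322, 0.3160, 0.3160.
spectral radius ρ = 0.5322; 0.5322 < 1: convergent.

yes, ρ = 0.5322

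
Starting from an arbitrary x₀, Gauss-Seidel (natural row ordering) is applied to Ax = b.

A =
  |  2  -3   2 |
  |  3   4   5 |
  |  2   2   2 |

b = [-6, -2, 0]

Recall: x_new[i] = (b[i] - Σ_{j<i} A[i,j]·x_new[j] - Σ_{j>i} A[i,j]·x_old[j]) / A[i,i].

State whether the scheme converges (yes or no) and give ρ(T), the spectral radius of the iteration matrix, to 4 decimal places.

no, ρ = 1.5696

Write A = D+L+U with D = diag(2, 4, 2).
Gauss-Seidel: T = -(D+L)⁻¹U, row 0 first, T[0,2] = -(2)/(2) = -1.0000; later rows by forward substitution.
  T[0,:] = [+0.0000  +1.5000  -1.0000]
  T[1,:] = [+0.0000  -1.1250  -0.5000]
  T[2,:] = [+0.0000  -0.3750  +1.5000]
|λ(T)| sorted: 1.5696, 1.1946, 0.0000.
ρ = 1.5696; 1.5696 > 1, so it fails to converge.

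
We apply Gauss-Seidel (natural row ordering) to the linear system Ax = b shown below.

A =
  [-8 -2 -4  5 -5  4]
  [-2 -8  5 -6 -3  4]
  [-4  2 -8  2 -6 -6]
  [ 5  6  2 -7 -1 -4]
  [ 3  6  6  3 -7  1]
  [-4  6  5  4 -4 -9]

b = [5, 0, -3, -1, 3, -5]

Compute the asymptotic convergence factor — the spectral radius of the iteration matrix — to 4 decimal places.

Diagonal D = diag(-8, -8, -8, -7, -7, -9); L, U strict lower/upper.
Gauss-Seidel: T = -(D+L)⁻¹U, row 0 first, T[0,4] = -(-5)/(-8) = -0.6250; later rows by forward substitution.
  T[0,:] = [+0.0000, -0.2500, -0.5000, +0.6250, -0.6250, +0.5000]
  T[1,:] = [+0.0000, +0.0625, +0.7500, -0.9062, -0.2188, +0.3750]
  T[2,:] = [+0.0000, +0.1406, +0.4375, -0.2891, -0.4922, -0.9062]
  T[3,:] = [+0.0000, -0.0848, +0.4107, -0.4129, -0.9174, -0.1518]
  T[4,:] = [+0.0000, +0.0306, +0.9796, -0.9337, -1.2704, -0.1633]
  T[5,:] = [+0.0000, +0.1796, +0.7124, -0.8111, +0.0154, -0.4706]
eigenvalue magnitudes: 1.5429, 0.3443, 0.3443, 0.0608, 0.0318, 0.0000.
ρ = 1.5429; 1.5429 > 1: divergent.

1.5429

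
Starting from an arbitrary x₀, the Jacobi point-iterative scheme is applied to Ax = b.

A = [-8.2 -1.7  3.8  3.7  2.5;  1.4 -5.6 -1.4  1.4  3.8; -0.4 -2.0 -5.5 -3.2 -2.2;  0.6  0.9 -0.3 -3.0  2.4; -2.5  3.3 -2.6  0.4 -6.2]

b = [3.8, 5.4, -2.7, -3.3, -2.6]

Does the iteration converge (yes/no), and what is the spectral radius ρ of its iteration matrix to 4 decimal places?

no, ρ = 1.1589

Let D = diag(-8.2, -5.6, -5.5, -3, -6.2); L, U the strict triangles.
Jacobi T = -D⁻¹(L+U): T[4,1] = -(3.3)/(-6.2) = +0.5323; T[4,4] = 0.
  T[0,:] = [+0.0000  -0.2073  +0.4634  +0.4512  +0.3049]
  T[1,:] = [+0.2500  +0.0000  -0.2500  +0.2500  +0.6786]
  T[2,:] = [-0.0727  -0.3636  +0.0000  -0.5818  -0.4000]
  T[3,:] = [+0.2000  +0.3000  -0.1000  +0.0000  +0.8000]
  T[4,:] = [-0.4032  +0.5323  -0.4194  +0.0645  +0.0000]
|λ(T)| sorted: 1.1589, 0.6017, 0.4944, 0.4944, 0.3038.
ρ = 1.1589; 1.1589 > 1 ⇒ diverges.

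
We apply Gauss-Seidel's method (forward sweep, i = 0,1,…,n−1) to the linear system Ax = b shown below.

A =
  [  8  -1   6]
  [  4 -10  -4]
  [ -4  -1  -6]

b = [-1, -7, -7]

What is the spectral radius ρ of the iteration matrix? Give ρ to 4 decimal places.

Let D = diag(8, -10, -6); L, U the strict triangles.
T_GS = -(D+L)⁻¹U: row 0 first, T[0,1] = -(-1)/(8) = +0.1250; later rows by forward substitution.
  T[0,:] = [+0.0000, +0.1250, -0.7500]
  T[1,:] = [+0.0000, +0.0500, -0.7000]
  T[2,:] = [+0.0000, -0.0917, +0.6167]
|λ(T)| sorted: 0.7134, 0.0467, 0.0000.
ρ = 0.7134; 0.7134 < 1: convergent.

0.7134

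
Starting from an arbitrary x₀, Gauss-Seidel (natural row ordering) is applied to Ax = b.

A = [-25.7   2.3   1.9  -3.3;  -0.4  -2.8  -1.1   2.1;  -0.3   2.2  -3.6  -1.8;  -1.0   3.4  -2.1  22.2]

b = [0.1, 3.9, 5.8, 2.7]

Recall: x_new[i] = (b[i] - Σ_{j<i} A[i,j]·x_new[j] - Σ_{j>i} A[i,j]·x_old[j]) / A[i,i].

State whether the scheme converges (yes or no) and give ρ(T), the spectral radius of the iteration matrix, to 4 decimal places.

Write A = D+L+U with D = diag(-25.7, -2.8, -3.6, 22.2).
GS T = -(D+L)⁻¹U: row 0 first, T[0,3] = -(-3.3)/(-25.7) = -0.1284; later rows by forward substitution.
  T[0,:] = [+0.0000  +0.0895  +0.0739  -0.1284]
  T[1,:] = [+0.0000  -0.0128  -0.4034  +0.7683]
  T[2,:] = [+0.0000  -0.0153  -0.2527  -0.0198]
  T[3,:] = [+0.0000  +0.0045  +0.0412  -0.1253]
|eigenvalues of T|: 0.2833, 0.1292, 0.0216, 0.0000.
spectral radius ρ = 0.2833; 0.2833 < 1, so it converges for any x₀.

yes, ρ = 0.2833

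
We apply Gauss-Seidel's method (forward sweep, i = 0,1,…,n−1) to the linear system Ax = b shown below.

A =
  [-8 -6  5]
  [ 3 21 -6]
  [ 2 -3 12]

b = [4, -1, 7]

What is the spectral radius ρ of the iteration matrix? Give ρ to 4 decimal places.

0.2168

Diagonal D = diag(-8, 21, 12); L, U strict lower/upper.
T_GS = -(D+L)⁻¹U: row 0 first, T[0,1] = -(-6)/(-8) = -0.7500; later rows by forward substitution.
  T[0,:] = [+0.0000, -0.7500, +0.6250]
  T[1,:] = [+0.0000, +0.1071, +0.1964]
  T[2,:] = [+0.0000, +0.1518, -0.0551]
|λ(T)| sorted: 0.2168, 0.1647, 0.0000.
spectral radius ρ = 0.2168; 0.2168 < 1: convergent.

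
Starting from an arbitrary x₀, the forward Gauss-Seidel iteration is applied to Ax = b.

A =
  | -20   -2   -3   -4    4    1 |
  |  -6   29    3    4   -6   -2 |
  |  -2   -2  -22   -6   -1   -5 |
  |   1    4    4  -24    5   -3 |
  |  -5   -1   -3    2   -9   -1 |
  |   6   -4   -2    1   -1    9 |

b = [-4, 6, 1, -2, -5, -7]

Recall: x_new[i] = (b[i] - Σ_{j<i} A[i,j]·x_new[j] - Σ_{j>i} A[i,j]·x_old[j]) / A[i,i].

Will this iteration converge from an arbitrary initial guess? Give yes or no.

yes

Diagonal D = diag(-20, 29, -22, -24, -9, 9); L, U strict lower/upper.
Gauss-Seidel: T = -(D+L)⁻¹U, row 0 first, T[0,3] = -(-4)/(-20) = -0.2000; later rows by forward substitution.
  T[0,:] = [+0.0000 -0.1000 -0.1500 -0.2000 +0.2000 +0.0500]
  T[1,:] = [+0.0000 -0.0207 -0.1345 -0.1793 +0.2483 +0.0793]
  T[2,:] = [+0.0000 +0.0110 +0.0259 -0.2382 -0.0862 -0.2390]
  T[3,:] = [+0.0000 -0.0058 -0.0244 -0.0779 +0.2437 -0.1495]
  T[4,:] = [+0.0000 +0.0529 +0.0842 +0.1931 -0.0558 -0.1013]
  T[5,:] = [+0.0000 +0.0664 +0.0580 +0.0308 -0.0754 -0.0458]
moduli |λ_i(T)| = 0.2957, 0.1423, 0.1095, 0.0972, 0.0972, 0.0000.
ρ(T) = max|λ| = 0.2957; 0.2957 < 1: convergent.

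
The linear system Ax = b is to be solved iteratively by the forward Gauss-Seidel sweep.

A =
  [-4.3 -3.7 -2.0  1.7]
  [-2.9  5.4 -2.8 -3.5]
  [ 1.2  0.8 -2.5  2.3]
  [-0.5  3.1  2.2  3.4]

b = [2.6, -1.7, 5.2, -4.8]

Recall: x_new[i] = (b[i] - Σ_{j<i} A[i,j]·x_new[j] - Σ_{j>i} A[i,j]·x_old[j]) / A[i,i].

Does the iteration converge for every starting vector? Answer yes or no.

A = D + L + U where D = diag(-4.3, 5.4, -2.5, 3.4).
Gauss-Seidel: T = -(D+L)⁻¹U, row 0 first, T[0,3] = -(1.7)/(-4.3) = +0.3953; later rows by forward substitution.
  T[0,:] = [+0.0000, -0.8605, -0.4651, +0.3953]
  T[1,:] = [+0.0000, -0.4621, +0.2687, +0.8605]
  T[2,:] = [+0.0000, -0.5609, -0.1373, +1.3851]
  T[3,:] = [+0.0000, +0.6577, -0.2246, -1.6227]
|λ(T)| sorted: 1.6925, 0.4503, 0.0792, 0.0000.
spectral radius ρ = 1.6925; 1.6925 > 1, so it fails to converge.

no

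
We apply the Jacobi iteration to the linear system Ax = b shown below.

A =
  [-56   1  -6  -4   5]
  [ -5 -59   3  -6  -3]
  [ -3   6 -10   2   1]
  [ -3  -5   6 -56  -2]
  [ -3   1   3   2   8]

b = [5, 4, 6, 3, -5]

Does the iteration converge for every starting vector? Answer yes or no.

Let D = diag(-56, -59, -10, -56, 8); L, U the strict triangles.
T_J = -D⁻¹(L+U): T[2,4] = -(1)/(-10) = +0.1000; T[2,2] = 0.
  T[0,:] = [+0.0000, +0.0179, -0.1071, -0.0714, +0.0893]
  T[1,:] = [-0.0847, +0.0000, +0.0508, -0.1017, -0.0508]
  T[2,:] = [-0.3000, +0.6000, +0.0000, +0.2000, +0.1000]
  T[3,:] = [-0.0536, -0.0893, +0.1071, +0.0000, -0.0357]
  T[4,:] = [+0.3750, -0.1250, -0.3750, -0.2500, +0.0000]
|eigenvalues of T|: 0.3977, 0.1779, 0.1779, 0.0678, 0.0076.
ρ(T) = max|λ| = 0.3977; 0.3977 < 1: convergent.

yes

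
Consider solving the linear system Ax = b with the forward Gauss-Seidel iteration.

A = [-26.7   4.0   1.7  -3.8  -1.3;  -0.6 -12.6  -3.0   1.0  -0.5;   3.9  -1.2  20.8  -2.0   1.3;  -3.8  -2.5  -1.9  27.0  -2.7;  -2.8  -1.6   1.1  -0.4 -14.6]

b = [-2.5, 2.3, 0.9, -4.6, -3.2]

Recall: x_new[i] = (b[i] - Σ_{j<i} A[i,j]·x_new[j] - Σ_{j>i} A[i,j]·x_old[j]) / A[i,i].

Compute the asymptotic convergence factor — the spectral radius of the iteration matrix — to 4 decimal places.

A = D + L + U where D = diag(-26.7, -12.6, 20.8, 27, -14.6).
GS T = -(D+L)⁻¹U: row 0 first, T[0,3] = -(-3.8)/(-26.7) = -0.1423; later rows by forward substitution.
  T[0,:] = [+0.0000 +0.1498 +0.0637 -0.1423 -0.0487]
  T[1,:] = [+0.0000 -0.0071 -0.2411 +0.0861 -0.0374]
  T[2,:] = [+0.0000 -0.0285 -0.0258 +0.1278 -0.0555]
  T[3,:] = [+0.0000 +0.0184 -0.0152 -0.0031 +0.0858]
  T[4,:] = [+0.0000 -0.0306 +0.0127 +0.0276 +0.0069]
eigenvalue magnitudes: 0.1502, 0.0786, 0.0746, 0.0746, 0.0000.
spectral radius ρ = 0.1502; 0.1502 < 1 ⇒ converges.

0.1502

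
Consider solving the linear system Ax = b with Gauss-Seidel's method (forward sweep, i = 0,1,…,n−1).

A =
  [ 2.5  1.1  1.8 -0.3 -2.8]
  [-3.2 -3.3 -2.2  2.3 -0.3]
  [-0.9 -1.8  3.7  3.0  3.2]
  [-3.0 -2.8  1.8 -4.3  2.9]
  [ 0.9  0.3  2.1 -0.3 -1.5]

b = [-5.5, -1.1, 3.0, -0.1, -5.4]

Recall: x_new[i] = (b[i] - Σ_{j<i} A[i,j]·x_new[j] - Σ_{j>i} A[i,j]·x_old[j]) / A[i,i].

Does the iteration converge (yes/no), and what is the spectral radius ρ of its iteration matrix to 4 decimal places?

no, ρ = 1.4892

Write A = D+L+U with D = diag(2.5, -3.3, 3.7, -4.3, -1.5).
GS T = -(D+L)⁻¹U: row 0 first, T[0,2] = -(1.8)/(2.5) = -0.7200; later rows by forward substitution.
  T[0,:] = [+0.0000  -0.4400  -0.7200  +0.1200  +1.1200]
  T[1,:] = [+0.0000  +0.4267  +0.0315  +0.5806  -1.1770]
  T[2,:] = [+0.0000  +0.1005  -0.1598  -0.4992  -1.1650]
  T[3,:] = [+0.0000  +0.0712  +0.4149  -0.6707  +0.1717]
  T[4,:] = [+0.0000  -0.0522  -0.7324  -0.3766  -1.2288]
|roots of det(T-λI)|: 1.4892, 0.9243, 0.6777, 0.1032, 0.0000.
spectral radius ρ = 1.4892; 1.4892 > 1: divergent.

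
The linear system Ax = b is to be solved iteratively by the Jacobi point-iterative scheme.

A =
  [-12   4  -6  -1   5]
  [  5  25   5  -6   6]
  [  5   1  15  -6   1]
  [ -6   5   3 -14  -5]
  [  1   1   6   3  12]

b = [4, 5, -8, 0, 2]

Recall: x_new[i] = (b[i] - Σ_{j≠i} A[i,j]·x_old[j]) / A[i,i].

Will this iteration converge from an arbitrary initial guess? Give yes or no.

yes

Diagonal D = diag(-12, 25, 15, -14, 12); L, U strict lower/upper.
T_J = -D⁻¹(L+U): T[3,0] = -(-6)/(-14) = -0.4286; T[3,3] = 0.
  T[0,:] = [+0.0000, +0.3333, -0.5000, -0.0833, +0.4167]
  T[1,:] = [-0.2000, +0.0000, -0.2000, +0.2400, -0.2400]
  T[2,:] = [-0.3333, -0.0667, +0.0000, +0.4000, -0.0667]
  T[3,:] = [-0.4286, +0.3571, +0.2143, +0.0000, -0.3571]
  T[4,:] = [-0.0833, -0.0833, -0.5000, -0.2500, +0.0000]
|roots of det(T-λI)|: 0.8656, 0.5045, 0.5045, 0.4816, 0.2022.
ρ = 0.8656; 0.8656 < 1 ⇒ converges.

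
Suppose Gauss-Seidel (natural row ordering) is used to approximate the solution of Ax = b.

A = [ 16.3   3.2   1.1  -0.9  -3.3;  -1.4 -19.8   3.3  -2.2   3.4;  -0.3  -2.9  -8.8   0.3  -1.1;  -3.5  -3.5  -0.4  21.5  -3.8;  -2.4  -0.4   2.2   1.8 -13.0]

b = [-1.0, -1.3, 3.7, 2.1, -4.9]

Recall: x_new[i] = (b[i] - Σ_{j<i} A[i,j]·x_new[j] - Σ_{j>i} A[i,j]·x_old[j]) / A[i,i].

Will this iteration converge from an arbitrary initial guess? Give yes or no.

Write A = D+L+U with D = diag(16.3, -19.8, -8.8, 21.5, -13).
T_GS = -(D+L)⁻¹U: row 0 first, T[0,3] = -(-0.9)/(16.3) = +0.0552; later rows by forward substitution.
  T[0,:] = [+0.0000  -0.1963  -0.0675  +0.0552  +0.2025]
  T[1,:] = [+0.0000  +0.0139  +0.1714  -0.1150  +0.1574]
  T[2,:] = [+0.0000  +0.0021  -0.0542  +0.0701  -0.1838]
  T[3,:] = [+0.0000  -0.0297  +0.0159  -0.0084  +0.2319]
  T[4,:] = [+0.0000  +0.0321  +0.0002  +0.0040  -0.0412]
eigenvalue magnitudes: 0.1875, 0.0844, 0.0844, 0.0272, 0.0000.
spectral radius ρ = 0.1875; 0.1875 < 1, so it converges for any x₀.

yes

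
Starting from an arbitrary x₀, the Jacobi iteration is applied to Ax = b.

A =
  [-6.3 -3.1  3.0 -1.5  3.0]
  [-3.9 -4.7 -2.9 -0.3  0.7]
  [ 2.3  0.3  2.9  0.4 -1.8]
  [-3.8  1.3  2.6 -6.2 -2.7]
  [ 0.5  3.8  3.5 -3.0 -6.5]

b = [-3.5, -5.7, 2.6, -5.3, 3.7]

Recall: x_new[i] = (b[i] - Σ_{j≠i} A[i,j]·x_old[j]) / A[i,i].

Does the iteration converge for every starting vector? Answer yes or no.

Split A = D + L + U, D = diag(-6.3, -4.7, 2.9, -6.2, -6.5).
Jacobi: T = -D⁻¹(L+U), T[2,4] = -(-1.8)/(2.9) = +0.6207; T[2,2] = 0.
  T[0,:] = [+0.0000  -0.4921  +0.4762  -0.2381  +0.4762]
  T[1,:] = [-0.8298  +0.0000  -0.6170  -0.0638  +0.1489]
  T[2,:] = [-0.7931  -0.1034  +0.0000  -0.1379  +0.6207]
  T[3,:] = [-0.6129  +0.2097  +0.4194  +0.0000  -0.4355]
  T[4,:] = [+0.0769  +0.5846  +0.5385  -0.4615  +0.0000]
|roots of det(T-λI)|: 1.1283, 0.7173, 0.7173, 0.6614, 0.4245.
ρ(T) = max|λ| = 1.1283; 1.1283 > 1 ⇒ diverges.

no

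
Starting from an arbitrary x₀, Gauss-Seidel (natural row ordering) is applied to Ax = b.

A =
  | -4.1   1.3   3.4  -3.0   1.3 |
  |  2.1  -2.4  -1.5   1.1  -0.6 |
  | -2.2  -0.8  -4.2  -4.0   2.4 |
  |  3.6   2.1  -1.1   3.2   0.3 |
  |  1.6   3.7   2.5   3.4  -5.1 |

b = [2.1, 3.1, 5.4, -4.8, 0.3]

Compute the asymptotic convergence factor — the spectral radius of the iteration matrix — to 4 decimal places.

Split A = D + L + U, D = diag(-4.1, -2.4, -4.2, 3.2, -5.1).
GS T = -(D+L)⁻¹U: row 0 first, T[0,2] = -(3.4)/(-4.1) = +0.8293; later rows by forward substitution.
  T[0,:] = [+0.0000, +0.3171, +0.8293, -0.7317, +0.3171]
  T[1,:] = [+0.0000, +0.2774, +0.1006, -0.1819, +0.0274]
  T[2,:] = [+0.0000, -0.2189, -0.4535, -0.5345, +0.4001]
  T[3,:] = [+0.0000, -0.6140, -1.1549, +0.7588, -0.3309]
  T[4,:] = [+0.0000, -0.2159, -0.6591, -0.1176, +0.0949]
|λ(T)| sorted: 1.1792, 0.6306, 0.1723, 0.0433, 0.0000.
spectral radius ρ = 1.1792; 1.1792 > 1, so it fails to converge.

1.1792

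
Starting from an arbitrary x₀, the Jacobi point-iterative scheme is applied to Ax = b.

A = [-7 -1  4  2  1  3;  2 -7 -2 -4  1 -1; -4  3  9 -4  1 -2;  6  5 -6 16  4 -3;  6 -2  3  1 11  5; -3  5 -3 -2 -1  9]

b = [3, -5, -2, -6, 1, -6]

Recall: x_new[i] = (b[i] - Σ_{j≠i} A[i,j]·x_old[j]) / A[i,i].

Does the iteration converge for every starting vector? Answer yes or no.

A = D + L + U where D = diag(-7, -7, 9, 16, 11, 9).
Jacobi: T = -D⁻¹(L+U), T[3,5] = -(-3)/(16) = +0.1875; T[3,3] = 0.
  T[0,:] = [+0.0000 -0.1429 +0.5714 +0.2857 +0.1429 +0.4286]
  T[1,:] = [+0.2857 +0.0000 -0.2857 -0.5714 +0.1429 -0.1429]
  T[2,:] = [+0.4444 -0.3333 +0.0000 +0.4444 -0.1111 +0.2222]
  T[3,:] = [-0.3750 -0.3125 +0.3750 +0.0000 -0.2500 +0.1875]
  T[4,:] = [-0.5455 +0.1818 -0.2727 -0.0909 +0.0000 -0.4545]
  T[5,:] = [+0.3333 -0.5556 +0.3333 +0.2222 +0.1111 +0.0000]
eigenvalue magnitudes: 1.1417, 0.5853, 0.5853, 0.4132, 0.4132, 0.1496.
spectral radius ρ = 1.1417; 1.1417 > 1, so it fails to converge.

no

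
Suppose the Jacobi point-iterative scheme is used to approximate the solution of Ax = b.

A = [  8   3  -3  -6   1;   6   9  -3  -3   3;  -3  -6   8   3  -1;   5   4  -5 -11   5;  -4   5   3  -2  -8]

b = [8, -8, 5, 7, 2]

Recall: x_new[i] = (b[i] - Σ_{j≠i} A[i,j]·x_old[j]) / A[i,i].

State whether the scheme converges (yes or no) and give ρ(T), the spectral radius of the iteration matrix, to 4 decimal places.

no, ρ = 1.4111

A = D + L + U where D = diag(8, 9, 8, -11, -8).
T_J = -D⁻¹(L+U): T[2,4] = -(-1)/(8) = +0.1250; T[2,2] = 0.
  T[0,:] = [+0.0000, -0.3750, +0.3750, +0.7500, -0.1250]
  T[1,:] = [-0.6667, +0.0000, +0.3333, +0.3333, -0.3333]
  T[2,:] = [+0.3750, +0.7500, +0.0000, -0.3750, +0.1250]
  T[3,:] = [+0.4545, +0.3636, -0.4545, +0.0000, +0.4545]
  T[4,:] = [-0.5000, +0.6250, +0.3750, -0.2500, +0.0000]
eigenvalue magnitudes: 1.4111, 0.5941, 0.5941, 0.3552, 0.3552.
spectral radius ρ = 1.4111; 1.4111 > 1: divergent.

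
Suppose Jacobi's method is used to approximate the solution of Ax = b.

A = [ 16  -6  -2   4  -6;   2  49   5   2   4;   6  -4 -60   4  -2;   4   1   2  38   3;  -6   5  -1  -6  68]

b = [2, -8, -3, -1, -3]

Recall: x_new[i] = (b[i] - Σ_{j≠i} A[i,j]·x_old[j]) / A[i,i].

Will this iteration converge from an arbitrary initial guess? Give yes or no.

yes

A = D + L + U where D = diag(16, 49, -60, 38, 68).
Jacobi: T = -D⁻¹(L+U), T[3,0] = -(4)/(38) = -0.1053; T[3,3] = 0.
  T[0,:] = [+0.0000  +0.3750  +0.1250  -0.2500  +0.3750]
  T[1,:] = [-0.0408  +0.0000  -0.1020  -0.0408  -0.0816]
  T[2,:] = [+0.1000  -0.0667  +0.0000  +0.0667  -0.0333]
  T[3,:] = [-0.1053  -0.0263  -0.0526  +0.0000  -0.0789]
  T[4,:] = [+0.0882  -0.0735  +0.0147  +0.0882  +0.0000]
|λ(T)| sorted: 0.2810, 0.1940, 0.0348, 0.0276, 0.0276.
spectral radius ρ = 0.2810; 0.2810 < 1: convergent.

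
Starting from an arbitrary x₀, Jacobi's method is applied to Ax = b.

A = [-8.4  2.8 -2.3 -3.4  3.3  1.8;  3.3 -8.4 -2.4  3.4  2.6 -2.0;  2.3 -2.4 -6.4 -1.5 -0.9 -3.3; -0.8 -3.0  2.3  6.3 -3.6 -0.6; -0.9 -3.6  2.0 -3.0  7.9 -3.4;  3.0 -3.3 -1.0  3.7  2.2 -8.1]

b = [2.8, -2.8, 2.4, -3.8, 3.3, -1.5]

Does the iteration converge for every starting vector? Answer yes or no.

Let D = diag(-8.4, -8.4, -6.4, 6.3, 7.9, -8.1); L, U the strict triangles.
T_J = -D⁻¹(L+U): T[5,4] = -(2.2)/(-8.1) = +0.2716; T[5,5] = 0.
  T[0,:] = [+0.0000 +0.3333 -0.2738 -0.4048 +0.3929 +0.2143]
  T[1,:] = [+0.3929 +0.0000 -0.2857 +0.4048 +0.3095 -0.2381]
  T[2,:] = [+0.3594 -0.3750 +0.0000 -0.2344 -0.1406 -0.5156]
  T[3,:] = [+0.1270 +0.4762 -0.3651 +0.0000 +0.5714 +0.0952]
  T[4,:] = [+0.1139 +0.4557 -0.2532 +0.3797 +0.0000 +0.4304]
  T[5,:] = [+0.3704 -0.4074 -0.1235 +0.4568 +0.2716 +0.0000]
|eigenvalues of T|: 1.2224, 0.7469, 0.7469, 0.2905, 0.1305, 0.1305.
ρ(T) = max|λ| = 1.2224; 1.2224 > 1, so it fails to converge.

no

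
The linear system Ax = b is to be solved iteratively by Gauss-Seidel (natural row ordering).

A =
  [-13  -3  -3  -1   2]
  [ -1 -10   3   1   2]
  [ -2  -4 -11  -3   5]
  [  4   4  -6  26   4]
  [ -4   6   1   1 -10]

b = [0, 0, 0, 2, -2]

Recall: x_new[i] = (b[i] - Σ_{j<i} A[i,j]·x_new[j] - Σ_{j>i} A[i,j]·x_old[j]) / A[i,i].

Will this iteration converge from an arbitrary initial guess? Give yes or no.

Let D = diag(-13, -10, -11, 26, -10); L, U the strict triangles.
T_GS = -(D+L)⁻¹U: row 0 first, T[0,3] = -(-1)/(-13) = -0.0769; later rows by forward substitution.
  T[0,:] = [+0.0000 -0.2308 -0.2308 -0.0769 +0.1538]
  T[1,:] = [+0.0000 +0.0231 +0.3231 +0.1077 +0.1846]
  T[2,:] = [+0.0000 +0.0336 -0.0755 -0.2979 +0.3594]
  T[3,:] = [+0.0000 +0.0397 -0.0316 -0.0735 -0.1230]
  T[4,:] = [+0.0000 +0.1135 +0.2754 +0.0582 +0.0729]
eigenvalue magnitudes: 0.4341, 0.2845, 0.1306, 0.0720, 0.0000.
ρ = 0.4341; 0.4341 < 1: convergent.

yes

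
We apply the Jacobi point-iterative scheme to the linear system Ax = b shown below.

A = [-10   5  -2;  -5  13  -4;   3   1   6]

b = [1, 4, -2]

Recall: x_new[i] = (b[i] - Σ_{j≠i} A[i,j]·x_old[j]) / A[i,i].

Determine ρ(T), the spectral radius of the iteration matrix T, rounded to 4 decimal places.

0.5912

Write A = D+L+U with D = diag(-10, 13, 6).
T_J = -D⁻¹(L+U): T[1,2] = -(-4)/(13) = +0.3077; T[1,1] = 0.
  T[0,:] = [+0.0000  +0.5000  -0.2000]
  T[1,:] = [+0.3846  +0.0000  +0.3077]
  T[2,:] = [-0.5000  -0.1667  +0.0000]
|λ(T)| sorted: 0.5912, 0.3293, 0.3293.
spectral radius ρ = 0.5912; 0.5912 < 1 ⇒ converges.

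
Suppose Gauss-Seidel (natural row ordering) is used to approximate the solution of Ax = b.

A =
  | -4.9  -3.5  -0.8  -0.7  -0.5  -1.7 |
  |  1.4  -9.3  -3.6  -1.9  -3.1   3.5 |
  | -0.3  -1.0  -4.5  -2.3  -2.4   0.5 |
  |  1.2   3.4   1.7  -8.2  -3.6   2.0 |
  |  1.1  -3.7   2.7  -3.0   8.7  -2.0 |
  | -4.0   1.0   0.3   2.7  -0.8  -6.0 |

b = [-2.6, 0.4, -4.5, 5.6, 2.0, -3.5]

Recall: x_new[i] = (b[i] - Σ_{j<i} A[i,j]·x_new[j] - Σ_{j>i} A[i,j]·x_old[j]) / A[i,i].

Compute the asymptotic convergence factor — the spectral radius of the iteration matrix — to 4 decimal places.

Let D = diag(-4.9, -9.3, -4.5, -8.2, 8.7, -6); L, U the strict triangles.
GS T = -(D+L)⁻¹U: row 0 first, T[0,1] = -(-3.5)/(-4.9) = -0.7143; later rows by forward substitution.
  T[0,:] = [+0.0000 -0.7143 -0.1633 -0.1429 -0.1020 -0.3469]
  T[1,:] = [+0.0000 -0.1075 -0.4117 -0.2258 -0.3487 +0.3241]
  T[2,:] = [+0.0000 +0.0715 +0.1024 -0.4514 -0.4490 +0.0622]
  T[3,:] = [+0.0000 -0.1343 -0.1734 -0.2081 -0.6916 +0.3404]
  T[4,:] = [+0.0000 -0.0239 -0.2460 -0.0096 -0.2345 +0.5097]
  T[5,:] = [+0.0000 +0.4046 +0.0001 -0.0573 -0.2925 +0.3737]
|eigenvalues of T|: 0.8305, 0.3823, 0.3823, 0.3064, 0.2557, 0.0000.
ρ(T) = max|λ| = 0.8305; 0.8305 < 1: convergent.

0.8305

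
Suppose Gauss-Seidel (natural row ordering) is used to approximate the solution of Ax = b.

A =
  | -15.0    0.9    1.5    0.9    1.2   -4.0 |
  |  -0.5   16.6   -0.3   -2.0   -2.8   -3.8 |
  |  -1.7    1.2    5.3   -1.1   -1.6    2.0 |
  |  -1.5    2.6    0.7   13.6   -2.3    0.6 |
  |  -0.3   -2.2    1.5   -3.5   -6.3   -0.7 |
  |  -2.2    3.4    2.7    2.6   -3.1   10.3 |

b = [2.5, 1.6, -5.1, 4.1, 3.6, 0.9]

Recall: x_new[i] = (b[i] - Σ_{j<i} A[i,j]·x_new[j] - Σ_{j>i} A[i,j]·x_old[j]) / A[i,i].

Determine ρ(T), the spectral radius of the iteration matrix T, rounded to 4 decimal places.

Write A = D+L+U with D = diag(-15, 16.6, 5.3, 13.6, -6.3, 10.3).
Gauss-Seidel: T = -(D+L)⁻¹U, row 0 first, T[0,1] = -(0.9)/(-15) = +0.0600; later rows by forward substitution.
  T[0,:] = [+0.0000, +0.0600, +0.1000, +0.0600, +0.0800, -0.2667]
  T[1,:] = [+0.0000, +0.0018, +0.0211, +0.1223, +0.1711, +0.2209]
  T[2,:] = [+0.0000, +0.0188, +0.0273, +0.1991, +0.2888, -0.5129]
  T[3,:] = [+0.0000, +0.0053, +0.0056, -0.0270, +0.1304, -0.0894]
  T[4,:] = [+0.0000, -0.0019, -0.0087, +0.0168, -0.0672, -0.2480]
  T[5,:] = [+0.0000, +0.0054, +0.0032, -0.0679, -0.1682, -0.0475]
|eigenvalues of T|: 0.2574, 0.1581, 0.0906, 0.0803, 0.0030, 0.0000.
ρ = 0.2574; 0.2574 < 1: convergent.

0.2574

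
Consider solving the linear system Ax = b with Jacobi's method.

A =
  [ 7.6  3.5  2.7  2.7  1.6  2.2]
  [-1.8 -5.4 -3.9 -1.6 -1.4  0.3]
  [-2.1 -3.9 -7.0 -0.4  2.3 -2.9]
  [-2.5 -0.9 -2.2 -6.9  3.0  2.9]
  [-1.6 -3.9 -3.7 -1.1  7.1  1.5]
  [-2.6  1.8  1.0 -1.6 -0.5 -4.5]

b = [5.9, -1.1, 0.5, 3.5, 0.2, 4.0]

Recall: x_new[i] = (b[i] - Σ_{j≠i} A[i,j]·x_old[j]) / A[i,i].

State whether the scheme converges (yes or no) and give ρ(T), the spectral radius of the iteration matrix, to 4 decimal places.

A = D + L + U where D = diag(7.6, -5.4, -7, -6.9, 7.1, -4.5).
T_J = -D⁻¹(L+U): T[1,3] = -(-1.6)/(-5.4) = -0.2963; T[1,1] = 0.
  T[0,:] = [+0.0000 -0.4605 -0.3553 -0.3553 -0.2105 -0.2895]
  T[1,:] = [-0.3333 +0.0000 -0.7222 -0.2963 -0.2593 +0.0556]
  T[2,:] = [-0.3000 -0.5571 +0.0000 -0.0571 +0.3286 -0.4143]
  T[3,:] = [-0.3623 -0.1304 -0.3188 +0.0000 +0.4348 +0.4203]
  T[4,:] = [+0.2254 +0.5493 +0.5211 +0.1549 +0.0000 -0.2113]
  T[5,:] = [-0.5778 +0.4000 +0.2222 -0.3556 -0.1111 +0.0000]
moduli |λ_i(T)| = 1.1605, 0.7066, 0.4374, 0.4374, 0.3897, 0.3897.
ρ(T) = max|λ| = 1.1605; 1.1605 > 1 ⇒ diverges.

no, ρ = 1.1605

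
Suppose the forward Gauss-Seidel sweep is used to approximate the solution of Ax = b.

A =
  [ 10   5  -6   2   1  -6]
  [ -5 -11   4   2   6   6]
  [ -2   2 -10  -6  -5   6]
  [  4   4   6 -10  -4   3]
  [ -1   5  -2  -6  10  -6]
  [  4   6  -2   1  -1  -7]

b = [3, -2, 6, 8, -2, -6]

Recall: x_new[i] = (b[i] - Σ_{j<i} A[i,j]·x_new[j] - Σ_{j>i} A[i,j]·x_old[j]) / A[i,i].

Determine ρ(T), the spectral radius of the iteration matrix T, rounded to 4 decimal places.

A = D + L + U where D = diag(10, -11, -10, -10, 10, -7).
T_GS = -(D+L)⁻¹U: row 0 first, T[0,1] = -(5)/(10) = -0.5000; later rows by forward substitution.
  T[0,:] = [+0.0000 -0.5000 +0.6000 -0.2000 -0.1000 +0.6000]
  T[1,:] = [+0.0000 +0.2273 +0.0909 +0.2727 +0.5909 +0.2727]
  T[2,:] = [+0.0000 +0.1455 -0.1018 -0.5055 -0.3618 +0.5345]
  T[3,:] = [+0.0000 -0.0218 +0.2153 -0.2742 -0.4207 +0.9698]
  T[4,:] = [+0.0000 -0.1476 +0.1233 -0.4220 -0.6303 +1.2124]
  T[5,:] = [+0.0000 -0.1145 +0.4630 +0.2850 +0.5827 +0.3892]
|eigenvalues of T|: 1.5158, 0.8307, 0.2690, 0.2102, 0.2102, 0.0000.
ρ(T) = max|λ| = 1.5158; 1.5158 > 1 ⇒ diverges.

1.5158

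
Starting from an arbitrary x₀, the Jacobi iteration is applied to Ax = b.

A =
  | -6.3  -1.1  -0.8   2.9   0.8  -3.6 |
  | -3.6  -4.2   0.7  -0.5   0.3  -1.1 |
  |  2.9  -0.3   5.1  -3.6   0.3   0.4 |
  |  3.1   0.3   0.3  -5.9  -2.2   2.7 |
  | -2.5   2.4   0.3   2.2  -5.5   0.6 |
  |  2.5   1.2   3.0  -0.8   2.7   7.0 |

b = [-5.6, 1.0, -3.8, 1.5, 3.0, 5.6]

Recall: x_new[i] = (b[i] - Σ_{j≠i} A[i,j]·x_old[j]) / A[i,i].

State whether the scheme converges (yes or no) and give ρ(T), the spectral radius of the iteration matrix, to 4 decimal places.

no, ρ = 1.1571

Split A = D + L + U, D = diag(-6.3, -4.2, 5.1, -5.9, -5.5, 7).
Jacobi: T = -D⁻¹(L+U), T[1,2] = -(0.7)/(-4.2) = +0.1667; T[1,1] = 0.
  T[0,:] = [+0.0000  -0.1746  -0.1270  +0.4603  +0.1270  -0.5714]
  T[1,:] = [-0.8571  +0.0000  +0.1667  -0.1190  +0.0714  -0.2619]
  T[2,:] = [-0.5686  +0.0588  +0.0000  +0.7059  -0.0588  -0.0784]
  T[3,:] = [+0.5254  +0.0508  +0.0508  +0.0000  -0.3729  +0.4576]
  T[4,:] = [-0.4545  +0.4364  +0.0545  +0.4000  +0.0000  +0.1091]
  T[5,:] = [-0.3571  -0.1714  -0.4286  +0.1143  -0.3857  +0.0000]
|roots of det(T-λI)|: 1.1571, 0.6301, 0.6301, 0.6268, 0.2706, 0.2706.
ρ(T) = max|λ| = 1.1571; 1.1571 > 1: divergent.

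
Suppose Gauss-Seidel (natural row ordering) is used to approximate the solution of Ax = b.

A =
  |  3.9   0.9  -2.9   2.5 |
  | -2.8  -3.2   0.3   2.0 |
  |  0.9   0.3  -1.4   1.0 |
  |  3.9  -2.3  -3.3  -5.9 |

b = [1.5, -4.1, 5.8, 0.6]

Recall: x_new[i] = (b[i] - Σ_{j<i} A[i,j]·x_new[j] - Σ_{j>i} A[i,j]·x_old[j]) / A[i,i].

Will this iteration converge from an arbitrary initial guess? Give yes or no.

no

Split A = D + L + U, D = diag(3.9, -3.2, -1.4, -5.9).
GS T = -(D+L)⁻¹U: row 0 first, T[0,1] = -(0.9)/(3.9) = -0.2308; later rows by forward substitution.
  T[0,:] = [+0.0000, -0.2308, +0.7436, -0.6410]
  T[1,:] = [+0.0000, +0.2019, -0.5569, +1.1859]
  T[2,:] = [+0.0000, -0.1051, +0.3587, +0.5563]
  T[3,:] = [+0.0000, -0.1725, +0.5080, -1.1972]
|λ(T)| sorted: 1.2375, 0.5868, 0.0141, 0.0000.
ρ(T) = max|λ| = 1.2375; 1.2375 > 1 ⇒ diverges.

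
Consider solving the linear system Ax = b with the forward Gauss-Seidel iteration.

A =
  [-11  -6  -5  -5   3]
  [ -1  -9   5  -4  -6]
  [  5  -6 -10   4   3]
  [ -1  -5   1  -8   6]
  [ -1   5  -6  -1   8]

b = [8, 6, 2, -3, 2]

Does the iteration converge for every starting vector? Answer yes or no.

Diagonal D = diag(-11, -9, -10, -8, 8); L, U strict lower/upper.
T_GS = -(D+L)⁻¹U: row 0 first, T[0,4] = -(3)/(-11) = +0.2727; later rows by forward substitution.
  T[0,:] = [+0.0000, -0.5455, -0.4545, -0.4545, +0.2727]
  T[1,:] = [+0.0000, +0.0606, +0.6061, -0.3939, -0.6970]
  T[2,:] = [+0.0000, -0.3091, -0.5909, +0.4091, +0.8545]
  T[3,:] = [+0.0000, -0.0083, -0.3958, +0.3542, +1.2583]
  T[4,:] = [+0.0000, -0.3389, -0.9283, +0.5405, +1.2679]
eigenvalue magnitudes: 1.2906, 0.2682, 0.2682, 0.1224, 0.0000.
ρ = 1.2906; 1.2906 > 1 ⇒ diverges.

no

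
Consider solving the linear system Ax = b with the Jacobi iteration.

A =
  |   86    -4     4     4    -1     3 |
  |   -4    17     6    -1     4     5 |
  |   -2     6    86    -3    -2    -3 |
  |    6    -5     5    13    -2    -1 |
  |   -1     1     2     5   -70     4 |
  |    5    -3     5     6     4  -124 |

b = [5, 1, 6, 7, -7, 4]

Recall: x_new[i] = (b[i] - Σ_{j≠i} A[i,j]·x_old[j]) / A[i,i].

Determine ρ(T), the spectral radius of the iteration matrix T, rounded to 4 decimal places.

0.3392

Let D = diag(86, 17, 86, 13, -70, -124); L, U the strict triangles.
Jacobi: T = -D⁻¹(L+U), T[1,3] = -(-1)/(17) = +0.0588; T[1,1] = 0.
  T[0,:] = [+0.0000, +0.0465, -0.0465, -0.0465, +0.0116, -0.0349]
  T[1,:] = [+0.2353, +0.0000, -0.3529, +0.0588, -0.2353, -0.2941]
  T[2,:] = [+0.0233, -0.0698, +0.0000, +0.0349, +0.0233, +0.0349]
  T[3,:] = [-0.4615, +0.3846, -0.3846, +0.0000, +0.1538, +0.0769]
  T[4,:] = [-0.0143, +0.0143, +0.0286, +0.0714, +0.0000, +0.0571]
  T[5,:] = [+0.0403, -0.0242, +0.0403, +0.0484, +0.0323, +0.0000]
|λ(T)| sorted: 0.3392, 0.2715, 0.2715, 0.0957, 0.0383, 0.0345.
ρ(T) = max|λ| = 0.3392; 0.3392 < 1, so it converges for any x₀.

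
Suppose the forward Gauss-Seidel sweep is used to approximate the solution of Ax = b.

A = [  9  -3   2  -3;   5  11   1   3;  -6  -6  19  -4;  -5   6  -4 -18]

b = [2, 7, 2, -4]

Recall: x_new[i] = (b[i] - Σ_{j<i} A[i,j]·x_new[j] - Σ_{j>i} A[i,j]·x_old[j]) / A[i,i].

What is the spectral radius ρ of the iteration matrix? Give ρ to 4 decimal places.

Split A = D + L + U, D = diag(9, 11, 19, -18).
Gauss-Seidel: T = -(D+L)⁻¹U, row 0 first, T[0,2] = -(2)/(9) = -0.2222; later rows by forward substitution.
  T[0,:] = [+0.0000  +0.3333  -0.2222  +0.3333]
  T[1,:] = [+0.0000  -0.1515  +0.0101  -0.4242]
  T[2,:] = [+0.0000  +0.0574  -0.0670  +0.1818]
  T[3,:] = [+0.0000  -0.1559  +0.0800  -0.2744]
eigenvalue magnitudes: 0.5080, 0.0671, 0.0520, 0.0000.
spectral radius ρ = 0.5080; 0.5080 < 1 ⇒ converges.

0.5080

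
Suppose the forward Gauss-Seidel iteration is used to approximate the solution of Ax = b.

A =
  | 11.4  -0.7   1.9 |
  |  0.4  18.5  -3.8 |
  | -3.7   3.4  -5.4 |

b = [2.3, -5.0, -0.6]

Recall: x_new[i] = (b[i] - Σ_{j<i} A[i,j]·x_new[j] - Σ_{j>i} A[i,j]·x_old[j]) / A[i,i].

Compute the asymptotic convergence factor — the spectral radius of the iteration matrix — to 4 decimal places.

0.2016

Let D = diag(11.4, 18.5, -5.4); L, U the strict triangles.
GS T = -(D+L)⁻¹U: row 0 first, T[0,1] = -(-0.7)/(11.4) = +0.0614; later rows by forward substitution.
  T[0,:] = [+0.0000  +0.0614  -0.1667]
  T[1,:] = [+0.0000  -0.0013  +0.2090]
  T[2,:] = [+0.0000  -0.0429  +0.2458]
eigenvalue magnitudes: 0.2016, 0.0429, 0.0000.
spectral radius ρ = 0.2016; 0.2016 < 1: convergent.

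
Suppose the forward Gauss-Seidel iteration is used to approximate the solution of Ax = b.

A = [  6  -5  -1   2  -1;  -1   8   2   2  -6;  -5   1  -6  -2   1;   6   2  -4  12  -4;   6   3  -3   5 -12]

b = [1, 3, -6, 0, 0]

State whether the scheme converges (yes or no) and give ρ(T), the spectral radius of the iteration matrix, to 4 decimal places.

Write A = D+L+U with D = diag(6, 8, -6, 12, -12).
T_GS = -(D+L)⁻¹U: row 0 first, T[0,1] = -(-5)/(6) = +0.8333; later rows by forward substitution.
  T[0,:] = [+0.0000  +0.8333  +0.1667  -0.3333  +0.1667]
  T[1,:] = [+0.0000  +0.1042  -0.2292  -0.2917  +0.7708]
  T[2,:] = [+0.0000  -0.6771  -0.1771  -0.1042  +0.1563]
  T[3,:] = [+0.0000  -0.6597  -0.1042  +0.1806  +0.1736]
  T[4,:] = [+0.0000  +0.3371  +0.0269  -0.1383  +0.3093]
|λ(T)| sorted: 0.9246, 0.7115, 0.1326, 0.1326, 0.0000.
ρ = 0.9246; 0.9246 < 1, so it converges for any x₀.

yes, ρ = 0.9246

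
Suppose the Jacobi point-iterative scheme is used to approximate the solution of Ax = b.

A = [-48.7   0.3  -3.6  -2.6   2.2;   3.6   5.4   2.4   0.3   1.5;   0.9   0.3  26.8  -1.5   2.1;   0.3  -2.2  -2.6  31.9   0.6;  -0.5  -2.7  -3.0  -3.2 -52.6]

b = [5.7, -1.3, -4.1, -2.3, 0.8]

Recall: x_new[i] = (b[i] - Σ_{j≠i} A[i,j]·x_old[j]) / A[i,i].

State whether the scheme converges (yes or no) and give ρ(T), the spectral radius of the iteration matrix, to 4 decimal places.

Let D = diag(-48.7, 5.4, 26.8, 31.9, -52.6); L, U the strict triangles.
Jacobi T = -D⁻¹(L+U): T[1,2] = -(2.4)/(5.4) = -0.4444; T[1,1] = 0.
  T[0,:] = [+0.0000 +0.0062 -0.0739 -0.0534 +0.0452]
  T[1,:] = [-0.6667 +0.0000 -0.4444 -0.0556 -0.2778]
  T[2,:] = [-0.0336 -0.0112 +0.0000 +0.0560 -0.0784]
  T[3,:] = [-0.0094 +0.0690 +0.0815 +0.0000 -0.0188]
  T[4,:] = [-0.0095 -0.0513 -0.0570 -0.0608 +0.0000]
|eigenvalues of T|: 0.1990, 0.1349, 0.0830, 0.0830, 0.0636.
ρ(T) = max|λ| = 0.1990; 0.1990 < 1 ⇒ converges.

yes, ρ = 0.1990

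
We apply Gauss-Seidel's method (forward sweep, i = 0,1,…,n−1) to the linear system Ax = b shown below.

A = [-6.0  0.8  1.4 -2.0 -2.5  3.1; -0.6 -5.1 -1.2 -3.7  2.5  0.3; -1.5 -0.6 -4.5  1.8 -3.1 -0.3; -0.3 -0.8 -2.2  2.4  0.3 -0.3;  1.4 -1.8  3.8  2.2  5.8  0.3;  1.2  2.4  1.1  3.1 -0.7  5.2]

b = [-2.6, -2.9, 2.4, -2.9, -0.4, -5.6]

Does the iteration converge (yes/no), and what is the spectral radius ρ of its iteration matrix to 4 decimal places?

no, ρ = 1.2784

Write A = D+L+U with D = diag(-6, -5.1, -4.5, 2.4, 5.8, 5.2).
Gauss-Seidel: T = -(D+L)⁻¹U, row 0 first, T[0,1] = -(0.8)/(-6) = +0.1333; later rows by forward substitution.
  T[0,:] = [+0.0000  +0.1333  +0.2333  -0.3333  -0.4167  +0.5167]
  T[1,:] = [+0.0000  -0.0157  -0.2627  -0.6863  +0.5392  -0.0020]
  T[2,:] = [+0.0000  -0.0424  -0.0427  +0.6026  -0.6219  -0.2386]
  T[3,:] = [+0.0000  -0.0274  -0.0976  +0.2820  -0.5674  -0.0298]
  T[4,:] = [+0.0000  +0.0011  -0.0728  -0.6343  +0.8906  -0.0094]
  T[5,:] = [+0.0000  +0.0019  +0.1248  +0.0127  +0.4370  -0.0513]
moduli |λ_i(T)| = 1.2784, 0.2575, 0.2575, 0.0182, 0.0121, 0.0000.
ρ(T) = max|λ| = 1.2784; 1.2784 > 1: divergent.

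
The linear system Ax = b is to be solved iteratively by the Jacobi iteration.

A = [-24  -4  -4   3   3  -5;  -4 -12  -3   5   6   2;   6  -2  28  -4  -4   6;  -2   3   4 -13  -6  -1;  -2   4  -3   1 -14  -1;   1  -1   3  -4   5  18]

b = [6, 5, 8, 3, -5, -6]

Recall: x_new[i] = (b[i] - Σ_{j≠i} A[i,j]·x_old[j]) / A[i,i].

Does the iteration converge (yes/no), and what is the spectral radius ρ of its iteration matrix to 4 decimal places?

yes, ρ = 0.5400

A = D + L + U where D = diag(-24, -12, 28, -13, -14, 18).
Jacobi T = -D⁻¹(L+U): T[1,3] = -(5)/(-12) = +0.4167; T[1,1] = 0.
  T[0,:] = [+0.0000  -0.1667  -0.1667  +0.1250  +0.1250  -0.2083]
  T[1,:] = [-0.3333  +0.0000  -0.2500  +0.4167  +0.5000  +0.1667]
  T[2,:] = [-0.2143  +0.0714  +0.0000  +0.1429  +0.1429  -0.2143]
  T[3,:] = [-0.1538  +0.2308  +0.3077  +0.0000  -0.4615  -0.0769]
  T[4,:] = [-0.1429  +0.2857  -0.2143  +0.0714  +0.0000  -0.0714]
  T[5,:] = [-0.0556  +0.0556  -0.1667  +0.2222  -0.2778  +0.0000]
|eigenvalues of T|: 0.5400, 0.4225, 0.3829, 0.3551, 0.3551, 0.0146.
spectral radius ρ = 0.5400; 0.5400 < 1, so it converges for any x₀.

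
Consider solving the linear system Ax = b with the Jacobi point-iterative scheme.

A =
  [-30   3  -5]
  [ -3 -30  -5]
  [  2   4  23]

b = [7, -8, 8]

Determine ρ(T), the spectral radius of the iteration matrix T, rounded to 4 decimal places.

0.2017

Split A = D + L + U, D = diag(-30, -30, 23).
T_J = -D⁻¹(L+U): T[0,1] = -(3)/(-30) = +0.1000; T[0,0] = 0.
  T[0,:] = [+0.0000  +0.1000  -0.1667]
  T[1,:] = [-0.1000  +0.0000  -0.1667]
  T[2,:] = [-0.0870  -0.1739  +0.0000]
|eigenvalues of T|: 0.2017, 0.1554, 0.0462.
ρ(T) = max|λ| = 0.2017; 0.2017 < 1 ⇒ converges.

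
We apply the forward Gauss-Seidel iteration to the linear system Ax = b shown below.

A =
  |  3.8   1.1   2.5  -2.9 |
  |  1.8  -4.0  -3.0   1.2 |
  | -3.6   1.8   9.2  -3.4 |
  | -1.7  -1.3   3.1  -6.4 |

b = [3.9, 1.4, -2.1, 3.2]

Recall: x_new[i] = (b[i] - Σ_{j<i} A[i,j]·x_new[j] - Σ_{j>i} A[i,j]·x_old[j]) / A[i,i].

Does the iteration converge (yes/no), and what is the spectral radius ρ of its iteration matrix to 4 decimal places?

Let D = diag(3.8, -4, 9.2, -6.4); L, U the strict triangles.
Gauss-Seidel: T = -(D+L)⁻¹U, row 0 first, T[0,1] = -(1.1)/(3.8) = -0.2895; later rows by forward substitution.
  T[0,:] = [+0.0000 -0.2895 -0.6579 +0.7632]
  T[1,:] = [+0.0000 -0.1303 -1.0461 +0.6434]
  T[2,:] = [+0.0000 -0.0878 -0.0528 +0.5423]
  T[3,:] = [+0.0000 +0.0608 +0.3617 -0.0707]
|eigenvalues of T|: 0.7210, 0.3917, 0.0755, 0.0000.
ρ(T) = max|λ| = 0.7210; 0.7210 < 1: convergent.

yes, ρ = 0.7210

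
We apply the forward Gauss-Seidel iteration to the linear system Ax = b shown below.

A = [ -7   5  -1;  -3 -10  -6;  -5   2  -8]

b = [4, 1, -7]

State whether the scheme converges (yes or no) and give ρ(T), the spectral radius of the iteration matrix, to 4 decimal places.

Diagonal D = diag(-7, -10, -8); L, U strict lower/upper.
GS T = -(D+L)⁻¹U: row 0 first, T[0,1] = -(5)/(-7) = +0.7143; later rows by forward substitution.
  T[0,:] = [+0.0000, +0.7143, -0.1429]
  T[1,:] = [+0.0000, -0.2143, -0.5571]
  T[2,:] = [+0.0000, -0.5000, -0.0500]
|roots of det(T-λI)|: 0.6663, 0.4020, 0.0000.
ρ(T) = max|λ| = 0.6663; 0.6663 < 1, so it converges for any x₀.

yes, ρ = 0.6663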